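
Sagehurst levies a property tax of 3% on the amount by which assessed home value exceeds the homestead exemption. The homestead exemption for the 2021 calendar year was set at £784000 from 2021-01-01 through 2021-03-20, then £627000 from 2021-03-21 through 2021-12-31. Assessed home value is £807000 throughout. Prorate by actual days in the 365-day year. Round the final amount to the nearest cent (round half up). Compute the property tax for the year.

£4380.58

2021-01-01 to 2021-03-20: 79 days, exemption £784000 → (£807000 − £784000) × 3% × 79/365 = £149.3425
2021-03-21 to 2021-12-31: 286 days, exemption £627000 → (£807000 − £627000) × 3% × 286/365 = £4231.2329
Total = £4380.5753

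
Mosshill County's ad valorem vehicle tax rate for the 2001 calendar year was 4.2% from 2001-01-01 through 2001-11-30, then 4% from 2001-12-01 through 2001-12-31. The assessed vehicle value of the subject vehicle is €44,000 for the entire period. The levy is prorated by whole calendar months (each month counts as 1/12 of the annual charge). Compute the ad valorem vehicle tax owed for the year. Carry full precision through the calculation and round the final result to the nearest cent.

2001-01-01 to 2001-11-30: 11 months at 4.2% → €44,000 × 4.2% × 11/12 = €1,694.0000
2001-12-01 to 2001-12-31: 1 month at 4% → €44,000 × 4% × 1/12 = €146.6667
Total = €1,840.6667

€1,840.67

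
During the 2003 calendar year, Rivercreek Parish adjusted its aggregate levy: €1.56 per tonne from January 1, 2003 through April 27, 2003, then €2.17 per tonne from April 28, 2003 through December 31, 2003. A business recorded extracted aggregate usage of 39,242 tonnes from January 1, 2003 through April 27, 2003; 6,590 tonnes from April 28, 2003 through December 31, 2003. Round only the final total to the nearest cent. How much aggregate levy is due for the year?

€75517.82

January 1 – April 27, 2003: 39,242 tonnes at €1.56/tonne → €61217.52
April 28 – December 31, 2003: 6,590 tonnes at €2.17/tonne → €14300.30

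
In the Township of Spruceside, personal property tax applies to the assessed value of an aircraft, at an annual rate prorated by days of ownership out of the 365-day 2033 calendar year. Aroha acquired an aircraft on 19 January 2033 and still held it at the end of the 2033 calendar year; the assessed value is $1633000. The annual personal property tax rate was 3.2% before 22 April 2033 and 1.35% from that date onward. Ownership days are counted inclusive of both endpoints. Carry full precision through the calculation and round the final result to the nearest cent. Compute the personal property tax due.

19 January – 21 April 2033: 93 days at 3.2% → $1633000 × 3.2% × 93/365 = $13314.5425
22 April – 31 December 2033: 254 days at 1.35% → $1633000 × 1.35% × 254/365 = $15341.2521
Total = $28655.7945

$28655.79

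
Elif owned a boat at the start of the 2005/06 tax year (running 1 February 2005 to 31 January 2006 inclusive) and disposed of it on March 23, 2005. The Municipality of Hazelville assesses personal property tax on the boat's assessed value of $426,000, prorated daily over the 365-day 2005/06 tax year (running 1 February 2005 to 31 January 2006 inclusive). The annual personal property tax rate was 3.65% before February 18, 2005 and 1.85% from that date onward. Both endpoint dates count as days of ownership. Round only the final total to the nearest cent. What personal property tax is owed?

February 1 – February 17, 2005: 17 days at 3.65% → $426,000 × 3.65% × 17/365 = $724.2000
February 18 – March 23, 2005: 34 days at 1.85% → $426,000 × 1.85% × 34/365 = $734.1205
Total = $1,458.3205

$1,458.32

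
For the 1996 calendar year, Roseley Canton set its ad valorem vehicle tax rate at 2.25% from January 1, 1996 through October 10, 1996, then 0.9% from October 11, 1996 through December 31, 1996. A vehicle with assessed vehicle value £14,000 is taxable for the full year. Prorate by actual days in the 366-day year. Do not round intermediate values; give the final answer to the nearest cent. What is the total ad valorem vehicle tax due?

£272.66

January 1 – October 10, 1996: 284 days at 2.25% → £14,000 × 2.25% × 284/366 = £244.4262
October 11 – December 31, 1996: 82 days at 0.9% → £14,000 × 0.9% × 82/366 = £28.2295
Total = £272.6557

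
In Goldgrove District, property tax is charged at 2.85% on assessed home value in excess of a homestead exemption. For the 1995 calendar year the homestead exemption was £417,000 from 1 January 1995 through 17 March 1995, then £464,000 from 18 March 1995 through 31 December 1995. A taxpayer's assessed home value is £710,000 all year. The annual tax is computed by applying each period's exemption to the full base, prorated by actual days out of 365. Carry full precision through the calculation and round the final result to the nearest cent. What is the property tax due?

1 January – 17 March 1995: 76 days, exemption £417,000 → (£710,000 − £417,000) × 2.85% × 76/365 = £1,738.7342
18 March – 31 December 1995: 289 days, exemption £464,000 → (£710,000 − £464,000) × 2.85% × 289/365 = £5,551.1753
Total = £7,289.9096

£7,289.91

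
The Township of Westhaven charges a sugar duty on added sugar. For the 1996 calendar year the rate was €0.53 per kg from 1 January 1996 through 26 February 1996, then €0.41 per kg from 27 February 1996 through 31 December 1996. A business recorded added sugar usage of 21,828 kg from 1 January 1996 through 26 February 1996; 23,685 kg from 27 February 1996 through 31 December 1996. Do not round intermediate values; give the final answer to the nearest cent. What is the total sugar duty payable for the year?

1 January – 26 February 1996: 21,828 kg at €0.53/kg → €11,568.84
27 February – 31 December 1996: 23,685 kg at €0.41/kg → €9,710.85

€21,279.69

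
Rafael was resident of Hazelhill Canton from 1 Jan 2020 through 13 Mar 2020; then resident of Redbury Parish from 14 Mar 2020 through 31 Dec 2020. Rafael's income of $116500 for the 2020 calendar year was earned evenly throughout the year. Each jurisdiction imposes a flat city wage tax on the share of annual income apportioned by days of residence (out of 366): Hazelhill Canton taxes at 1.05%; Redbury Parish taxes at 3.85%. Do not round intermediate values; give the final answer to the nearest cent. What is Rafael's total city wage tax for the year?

Hazelhill Canton, 1 Jan – 13 Mar 2020: 73 days → $116500 × 1.05% × 73/366 = $243.9816
Redbury Parish, 14 Mar – 31 Dec 2020: 293 days → $116500 × 3.85% × 293/366 = $3590.6510
Total = $3834.6325

$3834.63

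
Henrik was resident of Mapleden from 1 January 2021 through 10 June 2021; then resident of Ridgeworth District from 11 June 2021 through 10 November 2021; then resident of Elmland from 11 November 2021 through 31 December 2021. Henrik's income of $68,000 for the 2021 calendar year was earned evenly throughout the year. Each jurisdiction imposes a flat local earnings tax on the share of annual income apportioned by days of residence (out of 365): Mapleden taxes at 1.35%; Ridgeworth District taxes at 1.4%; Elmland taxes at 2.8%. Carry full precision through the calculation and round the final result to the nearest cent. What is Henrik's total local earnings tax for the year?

$1,070.02

Mapleden, 1 January – 10 June 2021: 161 days → $68,000 × 1.35% × 161/365 = $404.9260
Ridgeworth District, 11 June – 10 November 2021: 153 days → $68,000 × 1.4% × 153/365 = $399.0575
Elmland, 11 November – 31 December 2021: 51 days → $68,000 × 2.8% × 51/365 = $266.0384
Total = $1,070.0219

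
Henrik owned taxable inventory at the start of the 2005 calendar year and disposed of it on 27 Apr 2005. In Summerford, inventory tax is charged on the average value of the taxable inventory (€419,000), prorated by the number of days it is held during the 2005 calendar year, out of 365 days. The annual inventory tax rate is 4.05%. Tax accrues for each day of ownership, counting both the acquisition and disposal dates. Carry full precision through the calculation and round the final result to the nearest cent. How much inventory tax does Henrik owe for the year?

€5,439.54

Days held (1 Jan – 27 Apr 2005): 117 out of 365
Tax = €419,000 × 4.05% × 117/365 = €5,439.5384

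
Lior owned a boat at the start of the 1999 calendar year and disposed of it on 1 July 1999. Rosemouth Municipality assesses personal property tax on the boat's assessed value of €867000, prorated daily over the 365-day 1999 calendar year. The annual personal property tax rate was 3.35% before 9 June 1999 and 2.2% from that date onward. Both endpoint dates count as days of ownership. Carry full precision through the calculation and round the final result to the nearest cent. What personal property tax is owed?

€13854.18

1 January – 8 June 1999: 159 days at 3.35% → €867000 × 3.35% × 159/365 = €12652.2616
9 June – 1 July 1999: 23 days at 2.2% → €867000 × 2.2% × 23/365 = €1201.9233
Total = €13854.1849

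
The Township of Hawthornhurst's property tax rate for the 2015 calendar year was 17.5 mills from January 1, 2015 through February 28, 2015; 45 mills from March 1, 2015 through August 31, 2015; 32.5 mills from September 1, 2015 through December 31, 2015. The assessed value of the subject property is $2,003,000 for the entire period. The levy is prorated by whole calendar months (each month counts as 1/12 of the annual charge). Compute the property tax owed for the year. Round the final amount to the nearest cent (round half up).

January 1 – February 28, 2015: 2 months at 17.5 mills → $2,003,000 × 1.75% × 2/12 = $5,842.0833
March 1 – August 31, 2015: 6 months at 45 mills → $2,003,000 × 4.5% × 6/12 = $45,067.5000
September 1 – December 31, 2015: 4 months at 32.5 mills → $2,003,000 × 3.25% × 4/12 = $21,699.1667
Total = $72,608.7500

$72,608.75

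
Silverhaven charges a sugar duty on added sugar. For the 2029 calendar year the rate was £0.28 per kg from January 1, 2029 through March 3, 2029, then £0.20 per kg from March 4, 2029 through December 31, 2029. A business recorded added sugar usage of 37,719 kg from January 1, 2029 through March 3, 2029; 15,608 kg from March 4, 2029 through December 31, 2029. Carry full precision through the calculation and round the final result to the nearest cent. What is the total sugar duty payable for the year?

£13,682.92

January 1 – March 3, 2029: 37,719 kg at £0.28/kg → £10,561.32
March 4 – December 31, 2029: 15,608 kg at £0.20/kg → £3,121.60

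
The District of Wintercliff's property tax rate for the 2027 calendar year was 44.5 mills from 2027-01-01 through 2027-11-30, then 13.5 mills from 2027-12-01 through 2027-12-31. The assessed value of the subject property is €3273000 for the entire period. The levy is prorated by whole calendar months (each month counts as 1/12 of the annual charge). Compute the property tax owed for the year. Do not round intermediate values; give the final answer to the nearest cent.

€137193.25

2027-01-01 to 2027-11-30: 11 months at 44.5 mills → €3273000 × 4.45% × 11/12 = €133511.1250
2027-12-01 to 2027-12-31: 1 month at 13.5 mills → €3273000 × 1.35% × 1/12 = €3682.1250
Total = €137193.2500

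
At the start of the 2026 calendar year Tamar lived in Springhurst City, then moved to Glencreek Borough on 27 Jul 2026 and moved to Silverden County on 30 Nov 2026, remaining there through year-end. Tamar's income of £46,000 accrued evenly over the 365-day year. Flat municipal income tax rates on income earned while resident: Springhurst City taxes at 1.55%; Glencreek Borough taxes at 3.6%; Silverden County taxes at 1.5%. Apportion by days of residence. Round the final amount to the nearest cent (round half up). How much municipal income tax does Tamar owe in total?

Springhurst City, 1 Jan – 26 Jul 2026: 207 days → £46,000 × 1.55% × 207/365 = £404.3589
Glencreek Borough, 27 Jul – 29 Nov 2026: 126 days → £46,000 × 3.6% × 126/365 = £571.6603
Silverden County, 30 Nov – 31 Dec 2026: 32 days → £46,000 × 1.5% × 32/365 = £60.4932
Total = £1,036.5123

£1,036.51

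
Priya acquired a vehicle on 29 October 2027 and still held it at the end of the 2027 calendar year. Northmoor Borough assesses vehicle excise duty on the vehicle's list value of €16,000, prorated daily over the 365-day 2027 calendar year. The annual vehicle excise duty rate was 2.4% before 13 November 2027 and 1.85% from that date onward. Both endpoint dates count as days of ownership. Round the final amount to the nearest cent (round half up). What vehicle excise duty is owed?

€55.52

29 October – 12 November 2027: 15 days at 2.4% → €16,000 × 2.4% × 15/365 = €15.7808
13 November – 31 December 2027: 49 days at 1.85% → €16,000 × 1.85% × 49/365 = €39.7370
Total = €55.5178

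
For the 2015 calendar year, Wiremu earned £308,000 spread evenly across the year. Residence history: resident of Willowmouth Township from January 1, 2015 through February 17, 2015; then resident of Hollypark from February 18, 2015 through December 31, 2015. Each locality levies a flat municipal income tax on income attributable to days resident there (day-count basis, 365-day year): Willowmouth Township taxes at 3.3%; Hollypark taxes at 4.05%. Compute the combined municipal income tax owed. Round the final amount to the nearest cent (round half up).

Willowmouth Township, January 1 – February 17, 2015: 48 days → £308,000 × 3.3% × 48/365 = £1,336.6356
Hollypark, February 18 – December 31, 2015: 317 days → £308,000 × 4.05% × 317/365 = £10,833.5836
Total = £12,170.2192

£12,170.22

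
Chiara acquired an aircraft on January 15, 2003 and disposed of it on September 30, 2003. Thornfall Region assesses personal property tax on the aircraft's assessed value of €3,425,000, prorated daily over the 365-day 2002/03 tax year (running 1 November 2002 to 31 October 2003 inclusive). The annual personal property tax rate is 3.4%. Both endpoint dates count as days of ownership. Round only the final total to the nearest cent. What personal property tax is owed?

Days held (January 15 – September 30, 2003): 259 out of 365
Tax = €3,425,000 × 3.4% × 259/365 = €82,631.6438

€82,631.64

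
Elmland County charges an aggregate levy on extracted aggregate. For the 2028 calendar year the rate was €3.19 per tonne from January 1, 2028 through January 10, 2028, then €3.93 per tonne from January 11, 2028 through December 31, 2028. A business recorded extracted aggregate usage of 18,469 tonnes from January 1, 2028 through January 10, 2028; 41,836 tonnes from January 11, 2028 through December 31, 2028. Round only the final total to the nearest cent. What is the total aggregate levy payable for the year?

€223331.59

January 1 – January 10, 2028: 18,469 tonnes at €3.19/tonne → €58916.11
January 11 – December 31, 2028: 41,836 tonnes at €3.93/tonne → €164415.48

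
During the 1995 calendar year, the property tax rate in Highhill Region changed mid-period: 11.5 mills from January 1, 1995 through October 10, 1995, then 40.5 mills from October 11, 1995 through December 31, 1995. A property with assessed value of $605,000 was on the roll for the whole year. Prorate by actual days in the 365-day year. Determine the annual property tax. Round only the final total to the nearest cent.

$10,899.12

January 1 – October 10, 1995: 283 days at 11.5 mills → $605,000 × 1.15% × 283/365 = $5,394.4452
October 11 – December 31, 1995: 82 days at 40.5 mills → $605,000 × 4.05% × 82/365 = $5,504.6712
Total = $10,899.1164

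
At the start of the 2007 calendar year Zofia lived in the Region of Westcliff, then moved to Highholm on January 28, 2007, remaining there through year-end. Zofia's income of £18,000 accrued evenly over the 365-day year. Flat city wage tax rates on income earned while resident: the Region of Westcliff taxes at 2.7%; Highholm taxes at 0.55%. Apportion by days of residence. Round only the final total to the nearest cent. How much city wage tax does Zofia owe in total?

£127.63

The Region of Westcliff, January 1 – January 27, 2007: 27 days → £18,000 × 2.7% × 27/365 = £35.9507
Highholm, January 28 – December 31, 2007: 338 days → £18,000 × 0.55% × 338/365 = £91.6767
Total = £127.6274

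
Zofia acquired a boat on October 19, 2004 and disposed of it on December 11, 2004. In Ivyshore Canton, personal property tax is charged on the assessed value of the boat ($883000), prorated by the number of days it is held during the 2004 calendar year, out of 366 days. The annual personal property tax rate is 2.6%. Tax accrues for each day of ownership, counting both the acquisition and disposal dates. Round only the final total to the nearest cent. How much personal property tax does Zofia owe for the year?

Days held (October 19 – December 11, 2004): 54 out of 366
Tax = $883000 × 2.6% × 54/366 = $3387.2459

$3387.25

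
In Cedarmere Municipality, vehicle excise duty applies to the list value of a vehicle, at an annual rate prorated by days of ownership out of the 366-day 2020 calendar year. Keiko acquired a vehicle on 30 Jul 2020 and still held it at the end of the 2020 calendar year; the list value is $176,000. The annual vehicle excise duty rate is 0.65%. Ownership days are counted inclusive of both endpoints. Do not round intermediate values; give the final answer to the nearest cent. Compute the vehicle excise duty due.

Days held (30 Jul – 31 Dec 2020): 155 out of 366
Tax = $176,000 × 0.65% × 155/366 = $484.4809

$484.48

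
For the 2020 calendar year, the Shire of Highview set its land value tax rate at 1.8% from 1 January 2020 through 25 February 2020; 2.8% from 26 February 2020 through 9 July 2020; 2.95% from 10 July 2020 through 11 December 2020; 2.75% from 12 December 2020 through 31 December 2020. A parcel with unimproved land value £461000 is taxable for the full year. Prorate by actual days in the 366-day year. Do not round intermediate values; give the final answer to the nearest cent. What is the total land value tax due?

1 January – 25 February 2020: 56 days at 1.8% → £461000 × 1.8% × 56/366 = £1269.6393
26 February – 9 July 2020: 135 days at 2.8% → £461000 × 2.8% × 135/366 = £4761.1475
10 July – 11 December 2020: 155 days at 2.95% → £461000 × 2.95% × 155/366 = £5759.3511
12 December – 31 December 2020: 20 days at 2.75% → £461000 × 2.75% × 20/366 = £692.7596
Total = £12482.8975

£12482.90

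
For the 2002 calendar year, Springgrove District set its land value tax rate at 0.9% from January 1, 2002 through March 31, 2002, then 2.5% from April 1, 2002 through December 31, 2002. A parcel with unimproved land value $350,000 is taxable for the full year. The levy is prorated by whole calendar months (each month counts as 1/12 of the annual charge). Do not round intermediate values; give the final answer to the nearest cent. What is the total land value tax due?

January 1 – March 31, 2002: 3 months at 0.9% → $350,000 × 0.9% × 3/12 = $787.5000
April 1 – December 31, 2002: 9 months at 2.5% → $350,000 × 2.5% × 9/12 = $6,562.5000
Total = $7,350.0000

$7,350.00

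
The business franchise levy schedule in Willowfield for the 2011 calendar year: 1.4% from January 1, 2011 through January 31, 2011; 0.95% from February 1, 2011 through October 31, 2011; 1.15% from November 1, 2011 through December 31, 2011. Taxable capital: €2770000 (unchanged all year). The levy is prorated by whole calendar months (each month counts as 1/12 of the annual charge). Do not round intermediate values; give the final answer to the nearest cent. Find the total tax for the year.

January 1 – January 31, 2011: 1 month at 1.4% → €2770000 × 1.4% × 1/12 = €3231.6667
February 1 – October 31, 2011: 9 months at 0.95% → €2770000 × 0.95% × 9/12 = €19736.2500
November 1 – December 31, 2011: 2 months at 1.15% → €2770000 × 1.15% × 2/12 = €5309.1667
Total = €28277.0833

€28277.08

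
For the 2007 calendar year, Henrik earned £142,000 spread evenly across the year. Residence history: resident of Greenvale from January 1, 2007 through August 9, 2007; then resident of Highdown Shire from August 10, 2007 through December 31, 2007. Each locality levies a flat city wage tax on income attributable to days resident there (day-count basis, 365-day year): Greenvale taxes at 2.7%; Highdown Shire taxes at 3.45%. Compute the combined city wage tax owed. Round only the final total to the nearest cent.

£4,254.16

Greenvale, January 1 – August 9, 2007: 221 days → £142,000 × 2.7% × 221/365 = £2,321.4082
Highdown Shire, August 10 – December 31, 2007: 144 days → £142,000 × 3.45% × 144/365 = £1,932.7562
Total = £4,254.1644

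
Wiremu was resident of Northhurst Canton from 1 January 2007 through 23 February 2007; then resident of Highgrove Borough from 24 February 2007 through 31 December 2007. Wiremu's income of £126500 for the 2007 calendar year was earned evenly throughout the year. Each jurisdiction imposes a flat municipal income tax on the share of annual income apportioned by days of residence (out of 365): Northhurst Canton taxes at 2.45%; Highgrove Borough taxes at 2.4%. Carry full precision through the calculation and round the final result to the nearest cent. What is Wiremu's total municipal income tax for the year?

Northhurst Canton, 1 January – 23 February 2007: 54 days → £126500 × 2.45% × 54/365 = £458.5192
Highgrove Borough, 24 February – 31 December 2007: 311 days → £126500 × 2.4% × 311/365 = £2586.8384
Total = £3045.3575

£3045.36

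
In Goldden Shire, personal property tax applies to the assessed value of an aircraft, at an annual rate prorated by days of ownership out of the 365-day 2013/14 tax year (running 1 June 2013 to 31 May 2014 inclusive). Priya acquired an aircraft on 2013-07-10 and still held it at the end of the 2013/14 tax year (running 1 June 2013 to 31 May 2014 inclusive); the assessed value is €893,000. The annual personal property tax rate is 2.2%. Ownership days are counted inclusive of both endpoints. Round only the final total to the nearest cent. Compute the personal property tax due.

Days held (2013-07-10 to 2014-05-31): 326 out of 365
Tax = €893,000 × 2.2% × 326/365 = €17,546.8384

€17,546.84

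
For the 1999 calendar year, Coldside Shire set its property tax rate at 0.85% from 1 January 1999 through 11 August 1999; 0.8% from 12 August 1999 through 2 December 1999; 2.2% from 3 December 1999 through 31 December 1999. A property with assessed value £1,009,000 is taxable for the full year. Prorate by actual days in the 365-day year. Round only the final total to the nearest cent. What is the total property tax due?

£9,502.57

1 January – 11 August 1999: 223 days at 0.85% → £1,009,000 × 0.85% × 223/365 = £5,239.8890
12 August – 2 December 1999: 113 days at 0.8% → £1,009,000 × 0.8% × 113/365 = £2,499.0027
3 December – 31 December 1999: 29 days at 2.2% → £1,009,000 × 2.2% × 29/365 = £1,763.6767
Total = £9,502.5685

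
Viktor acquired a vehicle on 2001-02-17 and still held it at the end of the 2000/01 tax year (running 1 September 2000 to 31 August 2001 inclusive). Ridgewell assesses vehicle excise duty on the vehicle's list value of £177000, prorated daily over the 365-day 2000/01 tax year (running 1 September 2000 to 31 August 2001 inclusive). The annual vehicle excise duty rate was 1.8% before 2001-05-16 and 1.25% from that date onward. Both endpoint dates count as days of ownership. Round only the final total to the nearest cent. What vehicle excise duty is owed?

£1422.79

2001-02-17 to 2001-05-15: 88 days at 1.8% → £177000 × 1.8% × 88/365 = £768.1315
2001-05-16 to 2001-08-31: 108 days at 1.25% → £177000 × 1.25% × 108/365 = £654.6575
Total = £1422.7890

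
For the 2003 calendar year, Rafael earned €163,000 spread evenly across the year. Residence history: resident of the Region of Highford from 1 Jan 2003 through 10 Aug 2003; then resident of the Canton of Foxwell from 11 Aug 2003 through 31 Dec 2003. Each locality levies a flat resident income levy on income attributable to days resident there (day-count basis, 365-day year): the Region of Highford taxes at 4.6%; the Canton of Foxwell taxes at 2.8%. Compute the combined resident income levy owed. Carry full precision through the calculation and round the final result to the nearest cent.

€6,348.52

The Region of Highford, 1 Jan – 10 Aug 2003: 222 days → €163,000 × 4.6% × 222/365 = €4,560.4274
The Canton of Foxwell, 11 Aug – 31 Dec 2003: 143 days → €163,000 × 2.8% × 143/365 = €1,788.0877
Total = €6,348.5151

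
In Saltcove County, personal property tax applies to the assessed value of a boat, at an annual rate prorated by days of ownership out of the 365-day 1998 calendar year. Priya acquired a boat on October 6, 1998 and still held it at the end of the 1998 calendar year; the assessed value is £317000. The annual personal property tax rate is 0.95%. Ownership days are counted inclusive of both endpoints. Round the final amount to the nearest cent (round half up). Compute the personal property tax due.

£717.81

Days held (October 6 – December 31, 1998): 87 out of 365
Tax = £317000 × 0.95% × 87/365 = £717.8096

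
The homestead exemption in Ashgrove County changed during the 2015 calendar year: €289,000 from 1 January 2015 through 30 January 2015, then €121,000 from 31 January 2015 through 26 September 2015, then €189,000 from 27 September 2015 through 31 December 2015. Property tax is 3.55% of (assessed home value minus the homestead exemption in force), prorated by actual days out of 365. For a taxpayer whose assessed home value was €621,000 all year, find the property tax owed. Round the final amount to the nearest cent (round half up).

1 January – 30 January 2015: 30 days, exemption €289,000 → (€621,000 − €289,000) × 3.55% × 30/365 = €968.7123
31 January – 26 September 2015: 239 days, exemption €121,000 → (€621,000 − €121,000) × 3.55% × 239/365 = €11,622.6027
27 September – 31 December 2015: 96 days, exemption €189,000 → (€621,000 − €189,000) × 3.55% × 96/365 = €4,033.5781
Total = €16,624.8932

€16,624.89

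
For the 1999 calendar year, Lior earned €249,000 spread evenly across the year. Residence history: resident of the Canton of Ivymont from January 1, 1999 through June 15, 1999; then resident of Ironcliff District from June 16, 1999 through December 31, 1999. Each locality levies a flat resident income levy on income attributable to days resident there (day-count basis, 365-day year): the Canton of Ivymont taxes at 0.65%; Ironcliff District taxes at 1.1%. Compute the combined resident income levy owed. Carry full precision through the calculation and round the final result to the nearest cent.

€2,229.40

The Canton of Ivymont, January 1 – June 15, 1999: 166 days → €249,000 × 0.65% × 166/365 = €736.0849
Ironcliff District, June 16 – December 31, 1999: 199 days → €249,000 × 1.1% × 199/365 = €1,493.3178
Total = €2,229.4027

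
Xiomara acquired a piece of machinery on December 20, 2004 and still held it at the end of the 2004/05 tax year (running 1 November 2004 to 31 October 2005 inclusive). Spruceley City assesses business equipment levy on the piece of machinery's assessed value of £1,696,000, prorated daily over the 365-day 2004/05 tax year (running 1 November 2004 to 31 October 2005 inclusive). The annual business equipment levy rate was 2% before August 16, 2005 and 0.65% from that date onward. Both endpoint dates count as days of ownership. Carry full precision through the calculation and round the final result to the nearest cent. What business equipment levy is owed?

£24,536.24

December 20, 2004 – August 15, 2005: 239 days at 2% → £1,696,000 × 2% × 239/365 = £22,210.6301
August 16 – October 31, 2005: 77 days at 0.65% → £1,696,000 × 0.65% × 77/365 = £2,325.6110
Total = £24,536.2411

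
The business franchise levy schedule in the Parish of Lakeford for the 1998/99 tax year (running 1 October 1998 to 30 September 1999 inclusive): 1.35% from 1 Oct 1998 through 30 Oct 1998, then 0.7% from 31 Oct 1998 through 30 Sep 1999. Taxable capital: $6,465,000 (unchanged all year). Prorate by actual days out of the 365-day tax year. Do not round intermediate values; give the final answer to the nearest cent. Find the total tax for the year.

1 Oct – 30 Oct 1998: 30 days at 1.35% → $6,465,000 × 1.35% × 30/365 = $7,173.4932
31 Oct 1998 – 30 Sep 1999: 335 days at 0.7% → $6,465,000 × 0.7% × 335/365 = $41,535.4110
Total = $48,708.9041

$48,708.90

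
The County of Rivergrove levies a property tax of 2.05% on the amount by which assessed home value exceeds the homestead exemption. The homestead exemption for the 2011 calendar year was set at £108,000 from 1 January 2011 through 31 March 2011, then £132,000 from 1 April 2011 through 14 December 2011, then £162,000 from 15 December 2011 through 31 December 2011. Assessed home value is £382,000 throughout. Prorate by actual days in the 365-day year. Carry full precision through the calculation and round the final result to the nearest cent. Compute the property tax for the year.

£5,217.67

1 January – 31 March 2011: 90 days, exemption £108,000 → (£382,000 − £108,000) × 2.05% × 90/365 = £1,385.0137
1 April – 14 December 2011: 258 days, exemption £132,000 → (£382,000 − £132,000) × 2.05% × 258/365 = £3,622.6027
15 December – 31 December 2011: 17 days, exemption £162,000 → (£382,000 − £162,000) × 2.05% × 17/365 = £210.0548
Total = £5,217.6712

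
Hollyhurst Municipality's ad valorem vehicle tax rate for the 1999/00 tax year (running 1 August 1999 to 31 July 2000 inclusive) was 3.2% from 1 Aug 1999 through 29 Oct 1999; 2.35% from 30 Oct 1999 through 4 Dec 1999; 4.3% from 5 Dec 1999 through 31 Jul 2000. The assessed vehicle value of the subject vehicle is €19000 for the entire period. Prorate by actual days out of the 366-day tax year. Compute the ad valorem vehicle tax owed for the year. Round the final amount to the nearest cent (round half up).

1 Aug – 29 Oct 1999: 90 days at 3.2% → €19000 × 3.2% × 90/366 = €149.5082
30 Oct – 4 Dec 1999: 36 days at 2.35% → €19000 × 2.35% × 36/366 = €43.9180
5 Dec 1999 – 31 Jul 2000: 240 days at 4.3% → €19000 × 4.3% × 240/366 = €535.7377
Total = €729.1639

€729.16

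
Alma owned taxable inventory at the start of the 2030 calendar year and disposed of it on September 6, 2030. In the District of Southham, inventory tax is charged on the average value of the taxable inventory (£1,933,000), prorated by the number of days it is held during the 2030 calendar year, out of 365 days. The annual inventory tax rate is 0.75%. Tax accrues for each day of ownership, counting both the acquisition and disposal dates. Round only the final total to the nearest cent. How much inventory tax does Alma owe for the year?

£9,890.08

Days held (January 1 – September 6, 2030): 249 out of 365
Tax = £1,933,000 × 0.75% × 249/365 = £9,890.0753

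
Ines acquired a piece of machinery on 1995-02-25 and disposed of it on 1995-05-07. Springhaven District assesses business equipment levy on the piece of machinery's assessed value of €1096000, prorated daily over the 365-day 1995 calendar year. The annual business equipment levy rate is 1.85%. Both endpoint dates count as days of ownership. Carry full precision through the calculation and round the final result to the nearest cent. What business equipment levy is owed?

€3999.65

Days held (1995-02-25 to 1995-05-07): 72 out of 365
Tax = €1096000 × 1.85% × 72/365 = €3999.6493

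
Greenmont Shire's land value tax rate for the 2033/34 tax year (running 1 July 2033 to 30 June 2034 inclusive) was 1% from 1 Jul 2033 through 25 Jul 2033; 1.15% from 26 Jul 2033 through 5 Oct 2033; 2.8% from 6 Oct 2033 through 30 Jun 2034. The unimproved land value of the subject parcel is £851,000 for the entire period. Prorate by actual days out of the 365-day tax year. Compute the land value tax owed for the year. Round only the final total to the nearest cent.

£20,008.99

1 Jul – 25 Jul 2033: 25 days at 1% → £851,000 × 1% × 25/365 = £582.8767
26 Jul – 5 Oct 2033: 72 days at 1.15% → £851,000 × 1.15% × 72/365 = £1,930.4877
6 Oct 2033 – 30 Jun 2034: 268 days at 2.8% → £851,000 × 2.8% × 268/365 = £17,495.6274
Total = £20,008.9918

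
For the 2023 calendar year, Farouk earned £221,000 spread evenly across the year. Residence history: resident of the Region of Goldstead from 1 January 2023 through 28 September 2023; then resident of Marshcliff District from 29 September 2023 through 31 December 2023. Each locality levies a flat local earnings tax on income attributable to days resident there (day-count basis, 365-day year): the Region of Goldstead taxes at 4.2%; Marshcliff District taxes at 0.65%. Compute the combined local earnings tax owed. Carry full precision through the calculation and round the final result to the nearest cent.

£7,261.52

The Region of Goldstead, 1 January – 28 September 2023: 271 days → £221,000 × 4.2% × 271/365 = £6,891.5671
Marshcliff District, 29 September – 31 December 2023: 94 days → £221,000 × 0.65% × 94/365 = £369.9479
Total = £7,261.5151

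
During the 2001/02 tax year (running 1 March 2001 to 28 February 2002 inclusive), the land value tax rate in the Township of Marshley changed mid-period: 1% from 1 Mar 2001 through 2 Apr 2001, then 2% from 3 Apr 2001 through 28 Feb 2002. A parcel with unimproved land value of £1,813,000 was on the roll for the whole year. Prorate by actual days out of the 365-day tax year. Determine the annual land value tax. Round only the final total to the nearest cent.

1 Mar – 2 Apr 2001: 33 days at 1% → £1,813,000 × 1% × 33/365 = £1,639.1507
3 Apr 2001 – 28 Feb 2002: 332 days at 2% → £1,813,000 × 2% × 332/365 = £32,981.6986
Total = £34,620.8493

£34,620.85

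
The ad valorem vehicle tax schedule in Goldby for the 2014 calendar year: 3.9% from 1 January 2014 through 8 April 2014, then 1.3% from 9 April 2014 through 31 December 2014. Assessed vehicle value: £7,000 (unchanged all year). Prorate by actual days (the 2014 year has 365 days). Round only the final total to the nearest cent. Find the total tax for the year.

£139.87

1 January – 8 April 2014: 98 days at 3.9% → £7,000 × 3.9% × 98/365 = £73.2986
9 April – 31 December 2014: 267 days at 1.3% → £7,000 × 1.3% × 267/365 = £66.5671
Total = £139.8658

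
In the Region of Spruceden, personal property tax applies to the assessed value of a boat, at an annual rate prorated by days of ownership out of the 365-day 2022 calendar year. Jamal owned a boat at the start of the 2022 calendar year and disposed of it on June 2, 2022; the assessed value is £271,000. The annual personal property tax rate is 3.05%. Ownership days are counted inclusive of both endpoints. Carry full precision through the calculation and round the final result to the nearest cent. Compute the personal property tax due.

Days held (January 1 – June 2, 2022): 153 out of 365
Tax = £271,000 × 3.05% × 153/365 = £3,464.7164

£3,464.72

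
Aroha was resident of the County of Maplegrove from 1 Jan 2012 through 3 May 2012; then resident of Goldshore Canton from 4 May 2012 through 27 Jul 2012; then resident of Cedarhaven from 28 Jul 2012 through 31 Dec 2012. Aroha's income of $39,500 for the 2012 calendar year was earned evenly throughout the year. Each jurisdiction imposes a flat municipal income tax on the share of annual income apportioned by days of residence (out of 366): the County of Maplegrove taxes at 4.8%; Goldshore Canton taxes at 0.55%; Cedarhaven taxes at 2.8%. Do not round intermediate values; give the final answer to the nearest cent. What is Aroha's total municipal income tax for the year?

The County of Maplegrove, 1 Jan – 3 May 2012: 124 days → $39,500 × 4.8% × 124/366 = $642.3607
Goldshore Canton, 4 May – 27 Jul 2012: 85 days → $39,500 × 0.55% × 85/366 = $50.4542
Cedarhaven, 28 Jul – 31 Dec 2012: 157 days → $39,500 × 2.8% × 157/366 = $474.4317
Total = $1,167.2466

$1,167.25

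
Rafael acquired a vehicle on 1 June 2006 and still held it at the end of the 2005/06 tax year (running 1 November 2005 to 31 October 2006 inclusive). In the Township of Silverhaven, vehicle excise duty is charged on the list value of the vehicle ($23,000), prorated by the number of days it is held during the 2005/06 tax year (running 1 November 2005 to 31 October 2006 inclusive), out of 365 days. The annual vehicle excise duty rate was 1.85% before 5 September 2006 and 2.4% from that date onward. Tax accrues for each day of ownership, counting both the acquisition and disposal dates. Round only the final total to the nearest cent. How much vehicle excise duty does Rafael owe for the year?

$198.12

1 June – 4 September 2006: 96 days at 1.85% → $23,000 × 1.85% × 96/365 = $111.9123
5 September – 31 October 2006: 57 days at 2.4% → $23,000 × 2.4% × 57/365 = $86.2027
Total = $198.1151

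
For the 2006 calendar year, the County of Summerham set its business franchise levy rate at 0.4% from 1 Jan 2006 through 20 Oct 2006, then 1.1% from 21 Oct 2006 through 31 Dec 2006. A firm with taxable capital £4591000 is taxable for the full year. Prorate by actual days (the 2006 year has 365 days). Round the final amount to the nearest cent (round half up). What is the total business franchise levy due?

£24703.35

1 Jan – 20 Oct 2006: 293 days at 0.4% → £4591000 × 0.4% × 293/365 = £14741.5123
21 Oct – 31 Dec 2006: 72 days at 1.1% → £4591000 × 1.1% × 72/365 = £9961.8411
Total = £24703.3534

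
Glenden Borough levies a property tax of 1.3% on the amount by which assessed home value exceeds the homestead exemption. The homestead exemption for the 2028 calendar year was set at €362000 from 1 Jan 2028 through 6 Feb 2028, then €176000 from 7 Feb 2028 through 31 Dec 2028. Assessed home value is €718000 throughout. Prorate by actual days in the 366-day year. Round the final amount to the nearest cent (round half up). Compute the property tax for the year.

€6801.56

1 Jan – 6 Feb 2028: 37 days, exemption €362000 → (€718000 − €362000) × 1.3% × 37/366 = €467.8579
7 Feb – 31 Dec 2028: 329 days, exemption €176000 → (€718000 − €176000) × 1.3% × 329/366 = €6333.6995
Total = €6801.5574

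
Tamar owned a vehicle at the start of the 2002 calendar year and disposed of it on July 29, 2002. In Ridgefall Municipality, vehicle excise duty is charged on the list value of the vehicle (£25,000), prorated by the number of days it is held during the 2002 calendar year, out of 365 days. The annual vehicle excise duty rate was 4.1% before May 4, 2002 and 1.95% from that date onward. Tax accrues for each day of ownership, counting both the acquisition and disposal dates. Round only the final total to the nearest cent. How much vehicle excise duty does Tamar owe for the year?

January 1 – May 3, 2002: 123 days at 4.1% → £25,000 × 4.1% × 123/365 = £345.4110
May 4 – July 29, 2002: 87 days at 1.95% → £25,000 × 1.95% × 87/365 = £116.1986
Total = £461.6096

£461.61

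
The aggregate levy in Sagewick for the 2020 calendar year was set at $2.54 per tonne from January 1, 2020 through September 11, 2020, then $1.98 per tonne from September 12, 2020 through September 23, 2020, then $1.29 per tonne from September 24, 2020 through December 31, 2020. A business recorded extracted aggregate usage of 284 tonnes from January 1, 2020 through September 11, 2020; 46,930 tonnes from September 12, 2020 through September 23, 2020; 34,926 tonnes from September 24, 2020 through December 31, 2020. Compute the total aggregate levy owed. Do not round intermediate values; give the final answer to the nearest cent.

$138,697.30

January 1 – September 11, 2020: 284 tonnes at $2.54/tonne → $721.36
September 12 – September 23, 2020: 46,930 tonnes at $1.98/tonne → $92,921.40
September 24 – December 31, 2020: 34,926 tonnes at $1.29/tonne → $45,054.54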